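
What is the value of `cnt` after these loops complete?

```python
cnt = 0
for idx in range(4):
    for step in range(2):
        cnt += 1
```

4 * 2 = 8
`cnt` takes the values: 0 → 1 → 2 → 3 → 4 → 5 → 6 → 7 → 8

Answer: 8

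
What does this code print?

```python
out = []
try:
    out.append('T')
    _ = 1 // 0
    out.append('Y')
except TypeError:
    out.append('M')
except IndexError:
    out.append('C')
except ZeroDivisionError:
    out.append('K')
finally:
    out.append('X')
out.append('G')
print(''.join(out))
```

Execution trace: 'T' (try body) → 'K' (except ZeroDivisionError) → 'X' (finally) → 'G' (after the try/except). Output: TKXG

Answer: TKXG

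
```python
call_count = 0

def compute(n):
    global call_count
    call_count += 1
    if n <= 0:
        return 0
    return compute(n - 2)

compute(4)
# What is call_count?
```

Linear recursion stepping by 2: 3 calls from n=4 down to ≤0.

Answer: 3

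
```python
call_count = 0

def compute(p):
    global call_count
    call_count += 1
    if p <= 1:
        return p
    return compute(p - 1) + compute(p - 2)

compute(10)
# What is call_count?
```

Calls(p) = 1 + Calls(p-1) + Calls(p-2); Calls(0)=Calls(1)=1. For p=10 this gives 177.

Answer: 177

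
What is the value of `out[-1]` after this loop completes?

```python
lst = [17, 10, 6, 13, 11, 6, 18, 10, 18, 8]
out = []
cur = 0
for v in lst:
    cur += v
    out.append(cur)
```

Cumulative sum ends at 117
`out` takes the values: [] → [17] → [17, 27] → [17, 27, 33] → [17, 27, 33, 46] → [17, 27, 33, 46, 57] → [17, 27, 33, 46, 57, 63] → [17, 27, 33, 46, 57, 63, 81] → [17, 27, 33, 46, 57, 63, 81, 91] → [17, 27, 33, 46, 57, 63, 81, 91, 109] → [17, 27, 33, 46, 57, 63, 81, 91, 109, 117]
So `out[-1]` = 117

Answer: 117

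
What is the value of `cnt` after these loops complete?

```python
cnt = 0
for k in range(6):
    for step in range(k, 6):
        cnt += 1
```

Upper triangle: 6 + 5 + ... + 1
`cnt` takes the values: 0 → 1 → 2 → 3 → 4 → 5 → 6 → 7 → 8 → 9 → 10 → 11 → 12 → 13 → 14 → 15 → 16 → 17 → 18 → 19 → 20 → 21

Answer: 21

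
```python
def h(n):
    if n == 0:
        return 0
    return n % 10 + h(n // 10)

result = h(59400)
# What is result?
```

Sum of digits of 59400: 0 + 0 + 4 + 9 + 5 = 18

Answer: 18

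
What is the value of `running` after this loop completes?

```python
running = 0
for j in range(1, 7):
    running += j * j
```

Sum of squares 1² to 6² = 91
`running` takes the values: 0 → 1 → 5 → 14 → 30 → 55 → 91

Answer: 91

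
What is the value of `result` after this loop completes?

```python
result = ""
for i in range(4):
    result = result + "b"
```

Repeat 'b' 4 times
`result` takes the values: "" → "b" → "bb" → "bbb" → "bbbb"

Answer: "bbbb"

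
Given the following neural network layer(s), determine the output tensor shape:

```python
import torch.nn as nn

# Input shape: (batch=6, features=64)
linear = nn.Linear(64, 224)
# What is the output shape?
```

Input: (6, 64) -> Output: (6, 224)

Answer: (6, 224)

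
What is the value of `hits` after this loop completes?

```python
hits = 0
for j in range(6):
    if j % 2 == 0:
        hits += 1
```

Count numbers divisible by 2 in range(6)
`hits` takes the values: 0 → 1 → 2 → 3

Answer: 3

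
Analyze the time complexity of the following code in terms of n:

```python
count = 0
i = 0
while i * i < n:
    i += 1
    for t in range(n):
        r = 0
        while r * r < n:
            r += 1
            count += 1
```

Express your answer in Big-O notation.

Each loop level contributes: √n × n × √n. Multiplying the contributions gives O(n^2).

Answer: O(n^2)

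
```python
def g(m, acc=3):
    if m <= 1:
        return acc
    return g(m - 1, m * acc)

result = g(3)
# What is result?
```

Accumulator trace (n, acc): (3, 3) -> (2, 9) -> (1, 18) -> return 18

Answer: 18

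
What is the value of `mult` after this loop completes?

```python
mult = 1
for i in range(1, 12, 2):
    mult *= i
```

Product of 1, 3, 5, ... up to 11
`mult` takes the values: 1 → 3 → 15 → 105 → 945 → 10395

Answer: 10395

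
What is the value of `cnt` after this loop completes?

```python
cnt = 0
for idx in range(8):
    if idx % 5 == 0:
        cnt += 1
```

Count numbers divisible by 5 in range(8)
`cnt` takes the values: 0 → 1 → 2

Answer: 2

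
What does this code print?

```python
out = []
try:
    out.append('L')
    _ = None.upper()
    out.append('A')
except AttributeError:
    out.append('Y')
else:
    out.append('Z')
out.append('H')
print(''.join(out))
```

Execution trace: 'L' (try body) → 'Y' (except AttributeError) → 'H' (after the try/except). Output: LYH

Answer: LYH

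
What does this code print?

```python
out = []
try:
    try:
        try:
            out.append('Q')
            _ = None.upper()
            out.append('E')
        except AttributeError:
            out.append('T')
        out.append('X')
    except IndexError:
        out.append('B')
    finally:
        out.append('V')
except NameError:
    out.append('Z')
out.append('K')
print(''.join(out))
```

Execution trace: 'Q' (inner try body) → 'T' (inner except AttributeError) → 'X' (try body, no exception) → 'V' (finally) → 'K' (after the try/except). Output: QTXVK

Answer: QTXVK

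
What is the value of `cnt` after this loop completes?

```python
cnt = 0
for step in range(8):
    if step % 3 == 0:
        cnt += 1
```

Count numbers divisible by 3 in range(8)
`cnt` takes the values: 0 → 1 → 2 → 3

Answer: 3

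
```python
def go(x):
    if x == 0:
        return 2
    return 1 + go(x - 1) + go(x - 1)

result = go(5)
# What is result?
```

go(x) = 1 + 2·go(x-1), go(0)=2. Closed form: (2+1)·2^5 - 1 = 95.

Answer: 95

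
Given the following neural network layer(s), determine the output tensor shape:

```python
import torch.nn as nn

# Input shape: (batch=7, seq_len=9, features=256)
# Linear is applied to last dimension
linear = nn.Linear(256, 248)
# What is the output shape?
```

Input: (7, 9, 256) -> Output: (7, 9, 248)

Answer: (7, 9, 248)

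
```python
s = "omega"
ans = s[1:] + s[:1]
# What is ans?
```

Trace:
`s = "omega"` → s = 'omega'
`ans = s[1:] + s[:1]` → ans = 'megao'
So ans = 'megao'

Answer: 'megao'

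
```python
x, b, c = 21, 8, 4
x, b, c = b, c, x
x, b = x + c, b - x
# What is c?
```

Trace:
`x, b, c = 21, 8, 4` → x = 21; b = 8; c = 4
`x, b, c = b, c, x` → x = 8; b = 4; c = 21
`x, b = x + c, b - x` → x = 29; b = -4
So c = 21

Answer: 21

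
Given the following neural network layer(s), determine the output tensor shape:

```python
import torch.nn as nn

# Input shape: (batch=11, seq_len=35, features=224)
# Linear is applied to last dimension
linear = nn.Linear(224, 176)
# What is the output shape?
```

Input: (11, 35, 224) -> Output: (11, 35, 176)

Answer: (11, 35, 176)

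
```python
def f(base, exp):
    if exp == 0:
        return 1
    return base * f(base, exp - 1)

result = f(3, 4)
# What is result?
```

f(3, 4) = 3 * 3 * 3 * 3 = 81

Answer: 81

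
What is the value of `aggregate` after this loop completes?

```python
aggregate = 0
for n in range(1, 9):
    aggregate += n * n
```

Sum of squares 1² to 8² = 204
`aggregate` takes the values: 0 → 1 → 5 → 14 → 30 → 55 → 91 → 140 → 204

Answer: 204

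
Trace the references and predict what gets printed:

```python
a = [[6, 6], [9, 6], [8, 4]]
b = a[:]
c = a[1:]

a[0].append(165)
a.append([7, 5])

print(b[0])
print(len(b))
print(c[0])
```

Key concept: slice with nested mutation.
Step by step:
`a = [[6, 6], [9, 6], [8, 4]]` → a = [[6, 6], [9, 6], [8, 4]]
`b = a[:]` → b = [[6, 6], [9, 6], [8, 4]]
`c = a[1:]` → c = [[9, 6], [8, 4]]
`a[0].append(165)` → a = [[6, 6, 165], [9, 6], [8, 4]]; b = [[6, 6, 165], [9, 6], [8, 4]]
`a.append([7, 5])` → a = [[6, 6, 165], [9, 6], [8, 4], [7, 5]]
`print(b[0])` → prints [6, 6, 165]
`print(len(b))` → prints 3
`print(c[0])` → prints [9, 6]

Answer:
[6, 6, 165]
3
[9, 6]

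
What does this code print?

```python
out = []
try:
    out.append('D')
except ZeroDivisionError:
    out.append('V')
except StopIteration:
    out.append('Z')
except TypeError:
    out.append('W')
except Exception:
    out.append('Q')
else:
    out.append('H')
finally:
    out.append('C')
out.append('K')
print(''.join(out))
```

Execution trace: 'D' (try body, no exception) → 'H' (else) → 'C' (finally) → 'K' (after the try/except). Output: DHCK

Answer: DHCK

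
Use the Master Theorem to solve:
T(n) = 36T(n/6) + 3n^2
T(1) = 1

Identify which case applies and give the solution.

a=36, b=6, f(n)=3n^2. log_6(36) = 2. Since c=2 = 2, Case 2 applies: T(n) = Θ(n^log_b(a) · log n) = O(n^2 log n).

Answer: O(n^2 log n) - Case 2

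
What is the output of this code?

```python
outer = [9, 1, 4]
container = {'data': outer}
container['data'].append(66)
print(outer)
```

Key concept: dict holds reference to list.
Step by step:
`outer = [9, 1, 4]` → outer = [9, 1, 4]
`container = {'data': outer}` → container = {'data': [9, 1, 4]}
`container['data'].append(66)` → outer = [9, 1, 4, 66]; container = {'data': [9, 1, 4, 66]}
`print(outer)` → prints [9, 1, 4, 66]

Answer: [9, 1, 4, 66]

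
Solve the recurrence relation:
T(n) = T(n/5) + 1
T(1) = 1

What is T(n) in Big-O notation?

Each step divides n by 5 and adds 1. After log_5(n) steps we reach T(1)=1. So T(n) = 1·log_5(n) + 1 = O(log n).

Answer: O(log n)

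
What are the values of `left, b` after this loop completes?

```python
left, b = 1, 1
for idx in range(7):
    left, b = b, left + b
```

Fibonacci: after 7 iterations
`left, b` takes the values: (1, 1) → (1, 2) → (2, 3) → (3, 5) → (5, 8) → (8, 13) → (13, 21) → (21, 34)

Answer: 21, 34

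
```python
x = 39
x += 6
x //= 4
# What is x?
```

Trace:
`x = 39` → x = 39
`x += 6` → x = 45
`x //= 4` → x = 11
So x = 11

Answer: 11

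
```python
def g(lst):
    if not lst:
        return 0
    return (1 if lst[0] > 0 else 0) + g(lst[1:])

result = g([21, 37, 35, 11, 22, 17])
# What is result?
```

Count of positive elements in [21, 37, 35, 11, 22, 17] = 6

Answer: 6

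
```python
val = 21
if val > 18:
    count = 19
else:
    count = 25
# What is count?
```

Trace:
`val = 21` → val = 21
`if val > 18: ...` → val > 18 is True → count = 19
So count = 19

Answer: 19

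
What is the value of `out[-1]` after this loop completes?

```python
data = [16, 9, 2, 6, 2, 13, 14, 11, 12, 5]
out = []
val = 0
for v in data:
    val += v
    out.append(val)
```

Cumulative sum ends at 90
`out` takes the values: [] → [16] → [16, 25] → [16, 25, 27] → [16, 25, 27, 33] → [16, 25, 27, 33, 35] → [16, 25, 27, 33, 35, 48] → [16, 25, 27, 33, 35, 48, 62] → [16, 25, 27, 33, 35, 48, 62, 73] → [16, 25, 27, 33, 35, 48, 62, 73, 85] → [16, 25, 27, 33, 35, 48, 62, 73, 85, 90]
So `out[-1]` = 90

Answer: 90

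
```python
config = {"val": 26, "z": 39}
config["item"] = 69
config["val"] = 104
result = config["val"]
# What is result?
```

Trace:
`config = {"val": 26, "z": 39}` → config = {'val': 26, 'z': 39}
`config["item"] = 69` → config = {'val': 26, 'z': 39, 'item': 69}
`config["val"] = 104` → config = {'val': 104, 'z': 39, 'item': 69}
`result = config["val"]` → result = 104
So result = 104

Answer: 104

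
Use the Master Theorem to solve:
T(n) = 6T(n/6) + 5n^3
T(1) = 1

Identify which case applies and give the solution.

a=6, b=6, f(n)=5n^3. log_6(6) = 1. Since c=3 > 1 and the regularity condition holds (6(n/6)^3 = (6/6^3)n^3 with 6/6^3 < 1), Case 3 applies: T(n) = Θ(f(n)) = O(n^3).

Answer: O(n^3) - Case 3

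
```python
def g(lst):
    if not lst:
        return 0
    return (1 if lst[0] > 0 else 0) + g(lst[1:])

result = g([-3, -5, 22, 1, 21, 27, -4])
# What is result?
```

Count of positive elements in [-3, -5, 22, 1, 21, 27, -4] = 4

Answer: 4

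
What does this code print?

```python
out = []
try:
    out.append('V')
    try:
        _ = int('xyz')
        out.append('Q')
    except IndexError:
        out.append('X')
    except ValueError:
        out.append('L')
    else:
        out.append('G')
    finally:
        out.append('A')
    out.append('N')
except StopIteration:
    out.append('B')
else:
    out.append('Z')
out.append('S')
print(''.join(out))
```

Execution trace: 'V' (try body) → 'L' (inner except ValueError) → 'A' (inner finally) → 'N' (try body, no exception) → 'Z' (else) → 'S' (after the try/except). Output: VLANZS

Answer: VLANZS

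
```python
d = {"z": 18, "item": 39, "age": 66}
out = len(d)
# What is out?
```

Trace:
`d = {"z": 18, "item": 39, "age": 66}` → d = {'z': 18, 'item': 39, 'age': 66}
`out = len(d)` → out = 3
So out = 3

Answer: 3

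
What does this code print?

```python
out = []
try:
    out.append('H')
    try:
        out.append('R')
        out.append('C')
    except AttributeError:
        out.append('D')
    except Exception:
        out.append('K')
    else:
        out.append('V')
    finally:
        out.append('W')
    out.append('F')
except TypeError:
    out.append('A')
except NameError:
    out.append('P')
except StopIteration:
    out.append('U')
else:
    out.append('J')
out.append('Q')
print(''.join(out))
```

Execution trace: 'H' (try body) → 'R' (inner try body) → 'C' (inner try body, no exception) → 'V' (inner else) → 'W' (inner finally) → 'F' (try body, no exception) → 'J' (else) → 'Q' (after the try/except). Output: HRCVWFJQ

Answer: HRCVWFJQ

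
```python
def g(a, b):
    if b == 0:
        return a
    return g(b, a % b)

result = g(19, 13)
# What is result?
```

g(19, 13) -> g(13, 6) -> g(6, 1) -> g(1, 0) -> 1

Answer: 1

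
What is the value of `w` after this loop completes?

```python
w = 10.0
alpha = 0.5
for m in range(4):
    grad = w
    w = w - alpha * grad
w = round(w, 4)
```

Gradient descent: w = 10.0 * (1 - 0.5)^4
`w` takes the values: 10.0 → 5.0 → 2.5 → 1.25 → 0.625

Answer: 0.625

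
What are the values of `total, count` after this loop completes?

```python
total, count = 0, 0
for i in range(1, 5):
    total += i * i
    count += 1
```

Sum of squares and count
`total, count` takes the values: (0, 0) → (1, 0) → (1, 1) → (5, 1) → (5, 2) → (14, 2) → (14, 3) → (30, 3) → (30, 4)

Answer: 30, 4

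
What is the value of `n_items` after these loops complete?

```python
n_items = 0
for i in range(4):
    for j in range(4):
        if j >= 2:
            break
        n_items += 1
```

Inner breaks at 2, outer runs 4 times
`n_items` takes the values: 0 → 1 → 2 → 3 → 4 → 5 → 6 → 7 → 8

Answer: 8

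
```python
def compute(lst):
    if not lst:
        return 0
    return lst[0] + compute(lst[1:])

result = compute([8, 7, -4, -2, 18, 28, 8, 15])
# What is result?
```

8 + 7 + (-4) + (-2) + 18 + 28 + 8 + 15 + 0 = 78

Answer: 78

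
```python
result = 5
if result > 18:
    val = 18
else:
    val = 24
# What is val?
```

Trace:
`result = 5` → result = 5
`if result > 18: ...` → result > 18 is False, take else branch → val = 24
So val = 24

Answer: 24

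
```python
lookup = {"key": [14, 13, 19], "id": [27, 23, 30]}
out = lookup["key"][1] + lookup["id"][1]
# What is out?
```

Trace:
`lookup = {"key": [14, 13, 19], "id": [27, 23, 30]}` → lookup = {'key': [14, 13, 19], 'id': [27, 23, 30]}
`out = lookup["key"][1] + lookup["id"][1]` → out = 36
So out = 36

Answer: 36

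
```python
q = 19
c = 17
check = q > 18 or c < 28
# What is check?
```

Trace:
`q = 19` → q = 19
`c = 17` → c = 17
`check = q > 18 or c < 28` → check = True
So check = True

Answer: True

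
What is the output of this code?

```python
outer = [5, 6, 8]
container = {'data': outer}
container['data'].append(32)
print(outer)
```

Key concept: dict holds reference to list.
Step by step:
`outer = [5, 6, 8]` → outer = [5, 6, 8]
`container = {'data': outer}` → container = {'data': [5, 6, 8]}
`container['data'].append(32)` → outer = [5, 6, 8, 32]; container = {'data': [5, 6, 8, 32]}
`print(outer)` → prints [5, 6, 8, 32]

Answer: [5, 6, 8, 32]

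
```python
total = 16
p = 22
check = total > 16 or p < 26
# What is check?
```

Trace:
`total = 16` → total = 16
`p = 22` → p = 22
`check = total > 16 or p < 26` → check = True
So check = True

Answer: True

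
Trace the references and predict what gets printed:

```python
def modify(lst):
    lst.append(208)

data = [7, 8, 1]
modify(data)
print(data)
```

Key concept: function modifies passed list.
Step by step:
`data = [7, 8, 1]` → data = [7, 8, 1]
`modify(data)` → data = [7, 8, 1, 208]
`print(data)` → prints [7, 8, 1, 208]

Answer: [7, 8, 1, 208]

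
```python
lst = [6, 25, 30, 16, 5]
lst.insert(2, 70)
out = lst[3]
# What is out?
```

Trace:
`lst = [6, 25, 30, 16, 5]` → lst = [6, 25, 30, 16, 5]
`lst.insert(2, 70)` → lst = [6, 25, 70, 30, 16, 5]
`out = lst[3]` → out = 30
So out = 30

Answer: 30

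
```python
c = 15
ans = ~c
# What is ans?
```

Trace:
`c = 15` → c = 15
`ans = ~c` → ans = -16
So ans = -16

Answer: -16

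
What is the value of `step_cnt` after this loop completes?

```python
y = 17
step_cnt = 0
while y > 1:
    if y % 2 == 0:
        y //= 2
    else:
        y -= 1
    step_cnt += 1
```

Steps to reduce 17 to 1
`step_cnt` takes the values: 0 → 1 → 2 → 3 → 4 → 5

Answer: 5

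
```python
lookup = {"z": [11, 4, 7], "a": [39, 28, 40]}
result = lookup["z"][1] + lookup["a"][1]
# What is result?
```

Trace:
`lookup = {"z": [11, 4, 7], "a": [39, 28, 40]}` → lookup = {'z': [11, 4, 7], 'a': [39, 28, 40]}
`result = lookup["z"][1] + lookup["a"][1]` → result = 32
So result = 32

Answer: 32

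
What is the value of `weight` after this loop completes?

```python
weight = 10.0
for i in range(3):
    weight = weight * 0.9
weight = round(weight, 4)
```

Exponential decay: 10.0 * 0.9^3
`weight` takes the values: 10.0 → 9.0 → 8.1 → 7.29

Answer: 7.29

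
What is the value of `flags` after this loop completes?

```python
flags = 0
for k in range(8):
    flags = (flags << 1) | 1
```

Build 8 consecutive 1-bits: 0b11111111
`flags` takes the values: 0 → 1 → 3 → 7 → 15 → 31 → 63 → 127 → 255

Answer: 255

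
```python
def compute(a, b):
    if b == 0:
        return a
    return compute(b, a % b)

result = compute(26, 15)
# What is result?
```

compute(26, 15) -> compute(15, 11) -> compute(11, 4) -> compute(4, 3) -> compute(3, 1) -> compute(1, 0) -> 1

Answer: 1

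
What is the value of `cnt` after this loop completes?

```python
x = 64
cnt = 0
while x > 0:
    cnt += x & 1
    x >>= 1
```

Count set bits in 64 (binary: 0b1000000)
`cnt` takes the values: 0 → 1

Answer: 1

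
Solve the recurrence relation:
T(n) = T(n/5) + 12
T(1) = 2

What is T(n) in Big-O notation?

Each step divides n by 5 and adds 12. After log_5(n) steps we reach T(1)=2. So T(n) = 12·log_5(n) + 2 = O(log n).

Answer: O(log n)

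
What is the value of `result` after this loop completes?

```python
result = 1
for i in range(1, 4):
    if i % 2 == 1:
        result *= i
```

Product of odd numbers 1 to 3
`result` takes the values: 1 → 3

Answer: 3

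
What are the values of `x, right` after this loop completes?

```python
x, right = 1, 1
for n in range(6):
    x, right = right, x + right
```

Fibonacci: after 6 iterations
`x, right` takes the values: (1, 1) → (1, 2) → (2, 3) → (3, 5) → (5, 8) → (8, 13) → (13, 21)

Answer: 13, 21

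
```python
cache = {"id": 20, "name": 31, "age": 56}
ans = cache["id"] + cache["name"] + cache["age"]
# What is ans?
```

Trace:
`cache = {"id": 20, "name": 31, "age": 56}` → cache = {'id': 20, 'name': 31, 'age': 56}
`ans = cache["id"] + cache["name"] + cache["age"]` → ans = 107
So ans = 107

Answer: 107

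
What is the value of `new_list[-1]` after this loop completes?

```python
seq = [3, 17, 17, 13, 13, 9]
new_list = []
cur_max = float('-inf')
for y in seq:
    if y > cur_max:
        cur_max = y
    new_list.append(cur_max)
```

Running max ends at 17
`new_list` takes the values: [] → [3] → [3, 17] → [3, 17, 17] → [3, 17, 17, 17] → [3, 17, 17, 17, 17] → [3, 17, 17, 17, 17, 17]
So `new_list[-1]` = 17

Answer: 17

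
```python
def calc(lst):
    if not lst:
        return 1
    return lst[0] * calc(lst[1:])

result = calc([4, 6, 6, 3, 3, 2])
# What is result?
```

Product over [4, 6, 6, 3, 3, 2] = 4 * 6 * 6 * 3 * 3 * 2 = 2592

Answer: 2592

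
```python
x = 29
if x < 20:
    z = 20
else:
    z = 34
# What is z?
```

Trace:
`x = 29` → x = 29
`if x < 20: ...` → x < 20 is False, take else branch → z = 34
So z = 34

Answer: 34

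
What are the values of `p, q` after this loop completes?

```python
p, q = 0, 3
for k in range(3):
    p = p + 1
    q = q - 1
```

p goes 0→3, q goes 3→0
`p, q` takes the values: (0, 3) → (1, 3) → (1, 2) → (2, 2) → (2, 1) → (3, 1) → (3, 0)

Answer: 3, 0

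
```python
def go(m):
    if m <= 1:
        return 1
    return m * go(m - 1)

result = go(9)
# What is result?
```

go(9) = 9 * 8 * 7 * 6 * 5 * 4 * 3 * 2 * 1 = 362880

Answer: 362880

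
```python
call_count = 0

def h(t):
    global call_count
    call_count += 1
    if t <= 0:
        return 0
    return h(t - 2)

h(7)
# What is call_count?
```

Linear recursion stepping by 2: 5 calls from t=7 down to ≤0.

Answer: 5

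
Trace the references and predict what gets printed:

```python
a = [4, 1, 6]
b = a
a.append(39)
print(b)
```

Key concept: basic list aliasing.
Step by step:
`a = [4, 1, 6]` → a = [4, 1, 6]
`b = a` → b = [4, 1, 6] (same object as a)
`a.append(39)` → a = [4, 1, 6, 39] (same object as b); b = [4, 1, 6, 39] (same object as a)
`print(b)` → prints [4, 1, 6, 39]

Answer: [4, 1, 6, 39]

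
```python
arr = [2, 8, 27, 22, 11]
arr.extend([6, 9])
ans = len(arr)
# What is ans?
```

Trace:
`arr = [2, 8, 27, 22, 11]` → arr = [2, 8, 27, 22, 11]
`arr.extend([6, 9])` → arr = [2, 8, 27, 22, 11, 6, 9]
`ans = len(arr)` → ans = 7
So ans = 7

Answer: 7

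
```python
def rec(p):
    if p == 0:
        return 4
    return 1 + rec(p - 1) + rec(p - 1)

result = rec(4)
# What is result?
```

rec(p) = 1 + 2·rec(p-1), rec(0)=4. Closed form: (4+1)·2^4 - 1 = 79.

Answer: 79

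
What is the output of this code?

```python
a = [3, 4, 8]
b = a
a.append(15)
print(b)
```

Key concept: basic list aliasing.
Step by step:
`a = [3, 4, 8]` → a = [3, 4, 8]
`b = a` → b = [3, 4, 8] (same object as a)
`a.append(15)` → a = [3, 4, 8, 15] (same object as b); b = [3, 4, 8, 15] (same object as a)
`print(b)` → prints [3, 4, 8, 15]

Answer: [3, 4, 8, 15]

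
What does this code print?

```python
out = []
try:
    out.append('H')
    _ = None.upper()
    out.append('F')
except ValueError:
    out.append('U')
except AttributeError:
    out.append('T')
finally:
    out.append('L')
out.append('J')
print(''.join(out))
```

Execution trace: 'H' (try body) → 'T' (except AttributeError) → 'L' (finally) → 'J' (after the try/except). Output: HTLJ

Answer: HTLJ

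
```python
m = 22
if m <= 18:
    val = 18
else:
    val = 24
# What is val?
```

Trace:
`m = 22` → m = 22
`if m <= 18: ...` → m <= 18 is False, take else branch → val = 24
So val = 24

Answer: 24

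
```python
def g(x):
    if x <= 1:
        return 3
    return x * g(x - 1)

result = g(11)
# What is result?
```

g(11) = 11 * 10 * 9 * 8 * 7 * 6 * 5 * 4 * 3 * 2 * 3 = 119750400

Answer: 119750400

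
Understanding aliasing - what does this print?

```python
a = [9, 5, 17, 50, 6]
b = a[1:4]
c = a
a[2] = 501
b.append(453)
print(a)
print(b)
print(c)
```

Key concept: slice vs alias.
Step by step:
`a = [9, 5, 17, 50, 6]` → a = [9, 5, 17, 50, 6]
`b = a[1:4]` → b = [5, 17, 50]
`c = a` → c = [9, 5, 17, 50, 6] (same object as a)
`a[2] = 501` → a = [9, 5, 501, 50, 6] (same object as c); c = [9, 5, 501, 50, 6] (same object as a)
`b.append(453)` → b = [5, 17, 50, 453]
`print(a)` → prints [9, 5, 501, 50, 6]
`print(b)` → prints [5, 17, 50, 453]
`print(c)` → prints [9, 5, 501, 50, 6]

Answer:
[9, 5, 501, 50, 6]
[5, 17, 50, 453]
[9, 5, 501, 50, 6]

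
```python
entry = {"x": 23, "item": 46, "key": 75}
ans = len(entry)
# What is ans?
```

Trace:
`entry = {"x": 23, "item": 46, "key": 75}` → entry = {'x': 23, 'item': 46, 'key': 75}
`ans = len(entry)` → ans = 3
So ans = 3

Answer: 3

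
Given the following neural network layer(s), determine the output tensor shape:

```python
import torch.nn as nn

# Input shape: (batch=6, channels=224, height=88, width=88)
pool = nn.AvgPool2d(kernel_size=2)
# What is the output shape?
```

Input: (6, 224, 88, 88) -> Output: (6, 224, 44, 44)

Answer: (6, 224, 44, 44)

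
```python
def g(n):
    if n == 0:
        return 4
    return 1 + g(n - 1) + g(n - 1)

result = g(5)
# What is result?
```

g(n) = 1 + 2·g(n-1), g(0)=4. Closed form: (4+1)·2^5 - 1 = 159.

Answer: 159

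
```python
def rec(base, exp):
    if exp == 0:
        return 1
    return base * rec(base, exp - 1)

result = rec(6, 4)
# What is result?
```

rec(6, 4) = 6 * 6 * 6 * 6 = 1296

Answer: 1296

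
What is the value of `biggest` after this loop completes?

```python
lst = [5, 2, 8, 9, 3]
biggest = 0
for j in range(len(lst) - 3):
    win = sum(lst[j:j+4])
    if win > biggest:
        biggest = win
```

Max sum of 4-element window in [5, 2, 8, 9, 3]
`biggest` takes the values: 0 → 24

Answer: 24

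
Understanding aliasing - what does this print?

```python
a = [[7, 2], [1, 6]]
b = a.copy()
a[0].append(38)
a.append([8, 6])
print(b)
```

Key concept: shallow copy with nested lists.
Step by step:
`a = [[7, 2], [1, 6]]` → a = [[7, 2], [1, 6]]
`b = a.copy()` → b = [[7, 2], [1, 6]]
`a[0].append(38)` → a = [[7, 2, 38], [1, 6]]; b = [[7, 2, 38], [1, 6]]
`a.append([8, 6])` → a = [[7, 2, 38], [1, 6], [8, 6]]
`print(b)` → prints [[7, 2, 38], [1, 6]]

Answer: [[7, 2, 38], [1, 6]]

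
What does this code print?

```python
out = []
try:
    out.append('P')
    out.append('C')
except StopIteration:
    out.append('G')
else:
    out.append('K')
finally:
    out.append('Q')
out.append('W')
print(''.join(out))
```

Execution trace: 'P' (try body) → 'C' (try body, no exception) → 'K' (else) → 'Q' (finally) → 'W' (after the try/except). Output: PCKQW

Answer: PCKQW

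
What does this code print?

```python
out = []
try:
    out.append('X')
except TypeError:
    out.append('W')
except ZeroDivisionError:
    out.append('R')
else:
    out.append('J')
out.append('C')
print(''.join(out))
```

Execution trace: 'X' (try body, no exception) → 'J' (else) → 'C' (after the try/except). Output: XJC

Answer: XJC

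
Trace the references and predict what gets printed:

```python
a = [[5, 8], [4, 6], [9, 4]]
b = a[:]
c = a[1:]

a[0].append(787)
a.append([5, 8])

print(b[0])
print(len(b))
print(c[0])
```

Key concept: slice with nested mutation.
Step by step:
`a = [[5, 8], [4, 6], [9, 4]]` → a = [[5, 8], [4, 6], [9, 4]]
`b = a[:]` → b = [[5, 8], [4, 6], [9, 4]]
`c = a[1:]` → c = [[4, 6], [9, 4]]
`a[0].append(787)` → a = [[5, 8, 787], [4, 6], [9, 4]]; b = [[5, 8, 787], [4, 6], [9, 4]]
`a.append([5, 8])` → a = [[5, 8, 787], [4, 6], [9, 4], [5, 8]]
`print(b[0])` → prints [5, 8, 787]
`print(len(b))` → prints 3
`print(c[0])` → prints [4, 6]

Answer:
[5, 8, 787]
3
[4, 6]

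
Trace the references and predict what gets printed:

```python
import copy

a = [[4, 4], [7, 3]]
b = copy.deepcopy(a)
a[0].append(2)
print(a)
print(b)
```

Key concept: deep copy is fully independent.
Step by step:
`a = [[4, 4], [7, 3]]` → a = [[4, 4], [7, 3]]
`b = copy.deepcopy(a)` → b = [[4, 4], [7, 3]]
`a[0].append(2)` → a = [[4, 4, 2], [7, 3]]
`print(a)` → prints [[4, 4, 2], [7, 3]]
`print(b)` → prints [[4, 4], [7, 3]]

Answer:
[[4, 4, 2], [7, 3]]
[[4, 4], [7, 3]]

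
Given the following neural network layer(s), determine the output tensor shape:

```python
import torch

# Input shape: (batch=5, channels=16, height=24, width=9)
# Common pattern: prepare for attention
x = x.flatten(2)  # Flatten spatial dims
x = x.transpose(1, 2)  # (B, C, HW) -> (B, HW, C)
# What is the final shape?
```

Input: (5, 16, 24, 9) -> after flatten(2): (5, 16, 216) -> Output: (5, 216, 16)

Answer: (5, 216, 16)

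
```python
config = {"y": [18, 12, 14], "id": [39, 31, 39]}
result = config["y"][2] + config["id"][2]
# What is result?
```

Trace:
`config = {"y": [18, 12, 14], "id": [39, 31, 39]}` → config = {'y': [18, 12, 14], 'id': [39, 31, 39]}
`result = config["y"][2] + config["id"][2]` → result = 53
So result = 53

Answer: 53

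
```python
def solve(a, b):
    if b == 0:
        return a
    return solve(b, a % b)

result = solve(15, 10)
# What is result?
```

solve(15, 10) -> solve(10, 5) -> solve(5, 0) -> 5

Answer: 5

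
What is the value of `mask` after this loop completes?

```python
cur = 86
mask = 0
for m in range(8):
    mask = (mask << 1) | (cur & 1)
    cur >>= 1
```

Reverse lowest 8 bits of 86
`mask` takes the values: 0 → 1 → 3 → 6 → 13 → 26 → 53 → 106

Answer: 106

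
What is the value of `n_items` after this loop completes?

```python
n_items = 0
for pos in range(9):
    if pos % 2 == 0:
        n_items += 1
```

Count numbers divisible by 2 in range(9)
`n_items` takes the values: 0 → 1 → 2 → 3 → 4 → 5

Answer: 5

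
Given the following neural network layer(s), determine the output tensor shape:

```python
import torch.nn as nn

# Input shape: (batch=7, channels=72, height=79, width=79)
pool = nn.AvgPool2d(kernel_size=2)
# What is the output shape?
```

Input: (7, 72, 79, 79) -> Output: (7, 72, 39, 39)

Answer: (7, 72, 39, 39)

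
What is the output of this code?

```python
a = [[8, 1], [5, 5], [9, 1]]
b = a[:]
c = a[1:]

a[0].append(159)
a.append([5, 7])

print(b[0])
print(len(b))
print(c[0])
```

Key concept: slice with nested mutation.
Step by step:
`a = [[8, 1], [5, 5], [9, 1]]` → a = [[8, 1], [5, 5], [9, 1]]
`b = a[:]` → b = [[8, 1], [5, 5], [9, 1]]
`c = a[1:]` → c = [[5, 5], [9, 1]]
`a[0].append(159)` → a = [[8, 1, 159], [5, 5], [9, 1]]; b = [[8, 1, 159], [5, 5], [9, 1]]
`a.append([5, 7])` → a = [[8, 1, 159], [5, 5], [9, 1], [5, 7]]
`print(b[0])` → prints [8, 1, 159]
`print(len(b))` → prints 3
`print(c[0])` → prints [5, 5]

Answer:
[8, 1, 159]
3
[5, 5]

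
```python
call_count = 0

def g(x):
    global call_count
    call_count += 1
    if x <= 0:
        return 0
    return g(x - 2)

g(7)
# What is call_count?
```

Linear recursion stepping by 2: 5 calls from x=7 down to ≤0.

Answer: 5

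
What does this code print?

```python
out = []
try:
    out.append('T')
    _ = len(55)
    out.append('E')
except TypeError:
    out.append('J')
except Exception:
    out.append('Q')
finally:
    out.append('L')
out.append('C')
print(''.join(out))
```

Execution trace: 'T' (try body) → 'J' (except TypeError) → 'L' (finally) → 'C' (after the try/except). Output: TJLC

Answer: TJLC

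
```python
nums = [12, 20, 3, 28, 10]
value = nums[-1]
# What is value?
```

Trace:
`nums = [12, 20, 3, 28, 10]` → nums = [12, 20, 3, 28, 10]
`value = nums[-1]` → value = 10
So value = 10

Answer: 10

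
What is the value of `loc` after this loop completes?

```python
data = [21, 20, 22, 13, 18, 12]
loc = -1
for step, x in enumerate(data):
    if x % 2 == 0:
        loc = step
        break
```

First even number index in [21, 20, 22, 13, 18, 12]
`loc` takes the values: -1 → 1

Answer: 1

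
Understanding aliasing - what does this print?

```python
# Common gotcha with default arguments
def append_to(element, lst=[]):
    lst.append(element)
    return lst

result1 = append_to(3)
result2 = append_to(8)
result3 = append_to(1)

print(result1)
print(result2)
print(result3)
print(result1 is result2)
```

Key concept: mutable default argument gotcha.
Step by step:
`result1 = append_to(3)` → result1 = [3]
`result2 = append_to(8)` → result1 = [3, 8] (same object as result2); result2 = [3, 8] (same object as result1)
`result3 = append_to(1)` → result1 = [3, 8, 1] (same object as result2, result3); result2 = [3, 8, 1] (same object as result1, result3); result3 = [3, 8, 1] (same object as result1, result2)
`print(result1)` → prints [3, 8, 1]
`print(result2)` → prints [3, 8, 1]
`print(result3)` → prints [3, 8, 1]
`print(result1 is result2)` → prints True

Answer:
[3, 8, 1]
[3, 8, 1]
[3, 8, 1]
True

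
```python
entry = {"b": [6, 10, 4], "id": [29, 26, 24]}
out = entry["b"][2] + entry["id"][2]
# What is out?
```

Trace:
`entry = {"b": [6, 10, 4], "id": [29, 26, 24]}` → entry = {'b': [6, 10, 4], 'id': [29, 26, 24]}
`out = entry["b"][2] + entry["id"][2]` → out = 28
So out = 28

Answer: 28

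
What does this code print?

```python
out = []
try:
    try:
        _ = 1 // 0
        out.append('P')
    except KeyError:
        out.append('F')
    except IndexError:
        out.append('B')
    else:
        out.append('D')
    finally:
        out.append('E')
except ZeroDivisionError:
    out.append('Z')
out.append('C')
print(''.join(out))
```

Execution trace: 'E' (finally) → 'Z' (outer except ZeroDivisionError) → 'C' (after the try/except). Output: EZC

Answer: EZC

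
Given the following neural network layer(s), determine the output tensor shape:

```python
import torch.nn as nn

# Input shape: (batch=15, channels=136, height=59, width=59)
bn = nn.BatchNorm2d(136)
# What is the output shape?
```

Input: (15, 136, 59, 59) -> Output: (15, 136, 59, 59)

Answer: (15, 136, 59, 59)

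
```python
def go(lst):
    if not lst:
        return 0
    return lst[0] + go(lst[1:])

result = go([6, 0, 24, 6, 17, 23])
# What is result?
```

6 + 0 + 24 + 6 + 17 + 23 + 0 = 76

Answer: 76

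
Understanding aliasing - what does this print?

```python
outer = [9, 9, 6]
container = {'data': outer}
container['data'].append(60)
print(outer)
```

Key concept: dict holds reference to list.
Step by step:
`outer = [9, 9, 6]` → outer = [9, 9, 6]
`container = {'data': outer}` → container = {'data': [9, 9, 6]}
`container['data'].append(60)` → outer = [9, 9, 6, 60]; container = {'data': [9, 9, 6, 60]}
`print(outer)` → prints [9, 9, 6, 60]

Answer: [9, 9, 6, 60]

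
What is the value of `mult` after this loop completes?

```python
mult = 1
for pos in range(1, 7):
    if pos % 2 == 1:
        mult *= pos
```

Product of odd numbers 1 to 6
`mult` takes the values: 1 → 3 → 15

Answer: 15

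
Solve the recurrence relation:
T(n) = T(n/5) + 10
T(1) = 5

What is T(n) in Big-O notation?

Each step divides n by 5 and adds 10. After log_5(n) steps we reach T(1)=5. So T(n) = 10·log_5(n) + 5 = O(log n).

Answer: O(log n)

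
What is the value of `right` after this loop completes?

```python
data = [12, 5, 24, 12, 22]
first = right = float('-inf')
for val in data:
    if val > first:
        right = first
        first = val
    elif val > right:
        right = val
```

Second largest (with repeats) in [12, 5, 24, 12, 22]
`right` takes the values: -inf → 5 → 12 → 22

Answer: 22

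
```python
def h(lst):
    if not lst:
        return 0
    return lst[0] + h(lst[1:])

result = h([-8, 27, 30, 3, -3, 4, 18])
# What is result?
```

(-8) + 27 + 30 + 3 + (-3) + 4 + 18 + 0 = 71

Answer: 71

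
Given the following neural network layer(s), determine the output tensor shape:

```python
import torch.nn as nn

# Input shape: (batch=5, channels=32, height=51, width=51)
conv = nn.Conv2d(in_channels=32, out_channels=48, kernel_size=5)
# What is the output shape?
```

Input: (5, 32, 51, 51) -> Output: (5, 48, 47, 47)

Answer: (5, 48, 47, 47)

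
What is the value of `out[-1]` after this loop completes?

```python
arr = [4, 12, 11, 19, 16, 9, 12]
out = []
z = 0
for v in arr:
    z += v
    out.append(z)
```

Cumulative sum ends at 83
`out` takes the values: [] → [4] → [4, 16] → [4, 16, 27] → [4, 16, 27, 46] → [4, 16, 27, 46, 62] → [4, 16, 27, 46, 62, 71] → [4, 16, 27, 46, 62, 71, 83]
So `out[-1]` = 83

Answer: 83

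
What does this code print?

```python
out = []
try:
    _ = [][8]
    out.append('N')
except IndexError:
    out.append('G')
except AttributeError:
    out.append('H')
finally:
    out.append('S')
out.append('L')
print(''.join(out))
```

Execution trace: 'G' (except IndexError) → 'S' (finally) → 'L' (after the try/except). Output: GSL

Answer: GSL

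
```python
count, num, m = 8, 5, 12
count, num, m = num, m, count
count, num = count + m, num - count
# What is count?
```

Trace:
`count, num, m = 8, 5, 12` → count = 8; num = 5; m = 12
`count, num, m = num, m, count` → count = 5; num = 12; m = 8
`count, num = count + m, num - count` → count = 13; num = 7
So count = 13

Answer: 13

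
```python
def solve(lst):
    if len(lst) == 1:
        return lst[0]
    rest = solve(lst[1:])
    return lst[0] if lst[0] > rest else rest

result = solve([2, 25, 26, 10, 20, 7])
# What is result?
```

Recursive max over [2, 25, 26, 10, 20, 7] = 26

Answer: 26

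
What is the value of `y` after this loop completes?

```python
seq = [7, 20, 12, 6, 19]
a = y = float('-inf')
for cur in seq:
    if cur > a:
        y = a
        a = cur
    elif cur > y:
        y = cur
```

Second largest (with repeats) in [7, 20, 12, 6, 19]
`y` takes the values: -inf → 7 → 12 → 19

Answer: 19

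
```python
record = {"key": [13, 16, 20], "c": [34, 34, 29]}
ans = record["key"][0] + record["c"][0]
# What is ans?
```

Trace:
`record = {"key": [13, 16, 20], "c": [34, 34, 29]}` → record = {'key': [13, 16, 20], 'c': [34, 34, 29]}
`ans = record["key"][0] + record["c"][0]` → ans = 47
So ans = 47

Answer: 47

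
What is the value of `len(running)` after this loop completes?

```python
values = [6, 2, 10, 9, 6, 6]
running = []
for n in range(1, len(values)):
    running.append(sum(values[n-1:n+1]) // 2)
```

Number of 2-element averages
`running` takes the values: [] → [4] → [4, 6] → [4, 6, 9] → [4, 6, 9, 7] → [4, 6, 9, 7, 6]
So `len(running)` = 5

Answer: 5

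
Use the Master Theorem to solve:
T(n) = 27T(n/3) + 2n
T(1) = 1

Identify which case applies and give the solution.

a=27, b=3, f(n)=2n. log_3(27) = 3. Since c=1 < 3, Case 1 applies: T(n) = Θ(n^log_b(a)) = O(n^3).

Answer: O(n^3) - Case 1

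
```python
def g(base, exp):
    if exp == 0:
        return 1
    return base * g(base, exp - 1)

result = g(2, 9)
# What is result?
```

g(2, 9) = 2 * 2 * 2 * 2 * 2 * 2 * 2 * 2 * 2 = 512

Answer: 512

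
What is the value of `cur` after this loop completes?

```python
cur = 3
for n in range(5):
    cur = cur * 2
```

Multiply by 2, 5 times: 3 * 2^5 = 96
`cur` takes the values: 3 → 6 → 12 → 24 → 48 → 96

Answer: 96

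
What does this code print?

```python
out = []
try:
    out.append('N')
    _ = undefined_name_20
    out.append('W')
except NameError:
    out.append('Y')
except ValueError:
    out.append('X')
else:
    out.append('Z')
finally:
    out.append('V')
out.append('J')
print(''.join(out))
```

Execution trace: 'N' (try body) → 'Y' (except NameError) → 'V' (finally) → 'J' (after the try/except). Output: NYVJ

Answer: NYVJ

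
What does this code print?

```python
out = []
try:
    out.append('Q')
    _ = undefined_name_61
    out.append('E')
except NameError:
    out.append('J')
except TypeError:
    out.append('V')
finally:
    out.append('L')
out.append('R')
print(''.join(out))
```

Execution trace: 'Q' (try body) → 'J' (except NameError) → 'L' (finally) → 'R' (after the try/except). Output: QJLR

Answer: QJLR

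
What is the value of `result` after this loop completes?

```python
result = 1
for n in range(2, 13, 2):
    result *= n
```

Product of even numbers 2 to 12
`result` takes the values: 1 → 2 → 8 → 48 → 384 → 3840 → 46080

Answer: 46080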